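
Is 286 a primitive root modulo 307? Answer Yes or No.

φ(307) = 307 − 1 = 306 = 2 · 3^2 · 17.
An element g generates (Z/307Z)^× iff g^(306/q) ≢ 1 (mod 307) for each prime q ∈ {2, 3, 17}.
286^153 ≡ 1 (mod 307)  [q = 2: ≡ 1 ✗]
286^102 ≡ 17 (mod 307)  [q = 3: ≢ 1 ✓]
286^18 ≡ 115 (mod 307)  [q = 17: ≢ 1 ✓]
The check at q = 2 fails, so 286 generates a proper subgroup.

No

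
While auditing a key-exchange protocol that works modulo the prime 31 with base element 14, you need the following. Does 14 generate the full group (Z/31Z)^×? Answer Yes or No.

No

φ(31) = 31 − 1 = 30 = 2 · 3 · 5.
It suffices to check that the order of 14 is not a proper divisor of 30: compute 14^(30/q) for q ∈ {2, 3, 5}.
14^15 ≡ 1 (mod 31)  [q = 2: ≡ 1 ✗]
14^10 ≡ 25 (mod 31)  [q = 3: ≢ 1 ✓]
14^6 ≡ 8 (mod 31)  [q = 5: ≢ 1 ✓]
14^15 ≡ 1 shows ord(14) | 15, strictly less than φ(31); not a primitive root.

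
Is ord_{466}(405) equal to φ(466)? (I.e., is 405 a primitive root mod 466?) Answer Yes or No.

φ(466) = φ(2)·φ(233) = 1·232 = 232 = 2^3 · 29.
It suffices to check that the order of 405 is not a proper divisor of 232: compute 405^(232/q) for q ∈ {2, 29}.
405^116 ≡ 465 (mod 466)  [q = 2: ≢ 1 ✓]
405^8 ≡ 71 (mod 466)  [q = 29: ≢ 1 ✓]
All checks pass, so 405 has order 232 and is a primitive root modulo 466.

Yes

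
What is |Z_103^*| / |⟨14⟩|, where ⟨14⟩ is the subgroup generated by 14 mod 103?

6

The order of 14 must divide φ(103) = 103 − 1 = 102 = 2 · 3 · 17.
Divisors of 102: 1, 2, 3, 6, 17, 34, 51, 102.
Test each divisor d:
14^1 ≡ 14
14^2 ≡ 93
14^3 ≡ 66
14^6 ≡ 30
14^17 ≡ 1
So ord_103(14) = 17, hence |⟨14⟩| = 17.
Index = |(Z/103Z)^×| / |⟨14⟩| = 102 / 17 = 6.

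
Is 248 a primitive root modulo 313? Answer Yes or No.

Yes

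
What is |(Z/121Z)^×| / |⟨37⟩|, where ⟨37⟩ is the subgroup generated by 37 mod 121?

By Lagrange's theorem, ord_121(37) divides φ(121) = φ(11^2) = 11·(11−1) = 110 = 2 · 5 · 11.
Divisors of 110: 1, 2, 5, 10, 11, 22, 55, 110.
Test each divisor d:
37^1 ≡ 37 (mod 121)
37^2 ≡ 38 (mod 121)
37^5 ≡ 67 (mod 121)
37^10 ≡ 12 (mod 121)
37^11 ≡ 81 (mod 121)
37^22 ≡ 27 (mod 121)
37^55 ≡ 1 (mod 121) ✓
So ord_121(37) = 55, hence |⟨37⟩| = 55.
The index is φ(121) / ord(37) = 110 / 55 = 2.

2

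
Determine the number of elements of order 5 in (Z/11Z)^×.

4

φ(11) = 11 − 1 = 10 = 2 · 5.
In a cyclic group of order 10, there are φ(d) elements of order d for each divisor d of 10, and zero for non-divisors.
5 | 10, and φ(5) = 5 − 1 = 4.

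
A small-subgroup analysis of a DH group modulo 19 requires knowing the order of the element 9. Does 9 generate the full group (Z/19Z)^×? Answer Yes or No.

No

φ(19) = 19 − 1 = 18 = 2 · 3^2.
Test 9^(18/q) mod 19 for each prime factor q of 18:
9^9 ≡ 1 (mod 19)  [q = 2: ≡ 1 ✗]
9^6 ≡ 11 (mod 19)  [q = 3: ≢ 1 ✓]
Since 9^9 ≡ 1, the order of 9 divides 9 < 18, so 9 is not a primitive root.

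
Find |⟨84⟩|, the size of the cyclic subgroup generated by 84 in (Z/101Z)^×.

The order of 84 must divide φ(101) = 101 − 1 = 100 = 2^2 · 5^2.
Divisors of 100: 1, 2, 4, 5, 10, 20, 25, 50, 100.
Compute 84^d (mod 101) for the divisors d until we hit 1:
84^1 ≡ 84 (mod 101)
84^2 ≡ 87 (mod 101)
84^4 ≡ 95 (mod 101)
84^5 ≡ 1 (mod 101) ✓
Hence ord(84) = 5.

5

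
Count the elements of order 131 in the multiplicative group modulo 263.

130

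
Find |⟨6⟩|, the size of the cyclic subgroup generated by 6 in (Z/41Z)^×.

By Lagrange's theorem, ord_41(6) divides φ(41) = 41 − 1 = 40 = 2^3 · 5.
Divisors of 40: 1, 2, 4, 5, 8, 10, 20, 40.
Test each divisor d:
6^1 ≡ 6
6^2 ≡ 36
6^4 ≡ 25
6^5 ≡ 27
6^8 ≡ 10
6^10 ≡ 32
6^20 ≡ 40
6^40 ≡ 1
Hence ord(6) = 40.

40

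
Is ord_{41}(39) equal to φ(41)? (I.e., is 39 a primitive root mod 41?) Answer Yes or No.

No

φ(41) = 41 − 1 = 40 = 2^3 · 5.
39 is a primitive root mod 41 iff 39^(φ(41)/q) ≢ 1 for every prime q | φ(41), i.e. q ∈ {2, 5}.
39^20 ≡ 1 (mod 41)  [q = 2: ≡ 1 ✗]
39^8 ≡ 10 (mod 41)  [q = 5: ≢ 1 ✓]
The check at q = 2 fails, so 39 generates a proper subgroup.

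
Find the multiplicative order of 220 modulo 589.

Since 220 ∈ (Z/589Z)^×, its order divides φ(589) = φ(19·31) = (19−1)·(31−1) = 18·30 = 540 = 2^2 · 3^3 · 5.
Divisors of 540: 1, 2, 3, 4, 5, 6, 9, 10, 12, 15, 18, 20, 27, 30, 36, 45, 54, 60, 90, 108, 135, 180, 270, 540.
Check 220^d mod 589 for each divisor in increasing order:
220^1 ≡ 220 (mod 589)
220^2 ≡ 102 (mod 589)
220^3 ≡ 58 (mod 589)
220^4 ≡ 391 (mod 589)
220^5 ≡ 26 (mod 589)
220^6 ≡ 419 (mod 589)
220^9 ≡ 153 (mod 589)
220^10 ≡ 87 (mod 589)
220^12 ≡ 39 (mod 589)
220^15 ≡ 495 (mod 589)
220^18 ≡ 438 (mod 589)
220^20 ≡ 501 (mod 589)
220^27 ≡ 457 (mod 589)
220^30 ≡ 1 (mod 589) ✓
Hence ord(220) = 30.

30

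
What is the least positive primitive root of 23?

5

φ(23) = 23 − 1 = 22 = 2 · 11.
Test candidates g = 2, 3, … against the prime factors q ∈ {2, 11} of φ(23): g is a generator iff g^(22/q) ≢ 1 for every such q.
g = 2: 2^11 ≡ 1 — hits 1, so not a primitive root.
g = 3: 3^11 ≡ 1 — hits 1, so not a primitive root.
g = 4: 4^11 ≡ 1 — hits 1, so not a primitive root.
g = 5: 5^11 ≡ 22; 5^2 ≡ 2 — none is 1, so 5 is a primitive root.
The smallest primitive root modulo 23 is 5.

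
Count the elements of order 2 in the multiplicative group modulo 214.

1

φ(214) = φ(2)·φ(107) = 1·106 = 106 = 2 · 53.
Since (Z/214Z)^× is cyclic of order 106, the number of elements of order d is φ(d) when d | 106 and 0 otherwise.
2 | 106, and φ(2) = 2 − 1 = 1.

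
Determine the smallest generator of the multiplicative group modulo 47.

φ(47) = 47 − 1 = 46 = 2 · 23.
g is a primitive root iff g^(46/q) ≢ 1 (mod 47) for each prime q ∈ {2, 23}.
g = 2: 2^23 ≡ 1 — hits 1, so not a primitive root.
g = 3: 3^23 ≡ 1 — hits 1, so not a primitive root.
g = 4: 4^23 ≡ 1 — hits 1, so not a primitive root.
g = 5: 5^23 ≡ 46; 5^2 ≡ 25 — none is 1, so 5 is a primitive root.
The smallest primitive root modulo 47 is 5.

5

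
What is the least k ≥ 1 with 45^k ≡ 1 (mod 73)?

72

ord(45) | φ(73) = 73 − 1 = 72 = 2^3 · 3^2.
Divisors of 72: 1, 2, 3, 4, 6, 8, 9, 12, 18, 24, 36, 72.
Compute 45^d (mod 73) for the divisors d until we hit 1:
45^1 ≡ 45
45^2 ≡ 54
45^3 ≡ 21
45^4 ≡ 69
45^6 ≡ 3
45^8 ≡ 16
45^9 ≡ 63
45^12 ≡ 9
45^18 ≡ 27
45^24 ≡ 8
45^36 ≡ 72
45^72 ≡ 1
The smallest such exponent is 72, so the order of 45 is 72.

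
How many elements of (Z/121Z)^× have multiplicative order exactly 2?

1

φ(121) = φ(11^2) = 11·(11−1) = 110 = 2 · 5 · 11.
In a cyclic group of order 110, there are φ(d) elements of order d for each divisor d of 110, and zero for non-divisors.
2 | 110, and φ(2) = 2 − 1 = 1.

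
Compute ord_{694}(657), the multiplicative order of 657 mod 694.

173

The order of 657 must divide φ(694) = φ(2)·φ(347) = 1·346 = 346 = 2 · 173.
Divisors of 346: 1, 2, 173, 346.
Evaluate successive powers at the divisors of 346:
657^1 ≡ 657 (mod 694)
657^2 ≡ 675 (mod 694)
657^173 ≡ 1 (mod 694) ✓
The smallest such exponent is 173, so the order of 657 is 173.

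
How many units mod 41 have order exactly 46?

0

φ(41) = 41 − 1 = 40 = 2^3 · 5.
(Z/41Z)^× is cyclic (|G| = 40); a cyclic group of order m has exactly φ(d) elements of each order d | m, and none otherwise.
Here 40 is not a multiple of 46, so there are no elements of order 46.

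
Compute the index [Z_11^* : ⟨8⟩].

1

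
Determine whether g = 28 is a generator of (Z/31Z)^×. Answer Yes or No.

φ(31) = 31 − 1 = 30 = 2 · 3 · 5.
Test 28^(30/q) mod 31 for each prime factor q of 30:
28^15 ≡ 1 (mod 31)  [q = 2: ≡ 1 ✗]
28^10 ≡ 25 (mod 31)  [q = 3: ≢ 1 ✓]
28^6 ≡ 16 (mod 31)  [q = 5: ≢ 1 ✓]
28^15 ≡ 1 shows ord(28) | 15, strictly less than φ(31); not a primitive root.

No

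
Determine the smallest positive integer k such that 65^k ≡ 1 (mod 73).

6

By Lagrange's theorem, ord_73(65) divides φ(73) = 73 − 1 = 72 = 2^3 · 3^2.
Divisors of 72: 1, 2, 3, 4, 6, 8, 9, 12, 18, 24, 36, 72.
Compute 65^d (mod 73) for the divisors d until we hit 1:
65^1 ≡ 65 (mod 73)
65^2 ≡ 64 (mod 73)
65^3 ≡ 72 (mod 73)
65^4 ≡ 8 (mod 73)
65^6 ≡ 1 (mod 73) ✓
So ord_73(65) = 6.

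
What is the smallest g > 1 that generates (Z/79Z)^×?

φ(79) = 79 − 1 = 78 = 2 · 3 · 13.
g is a primitive root iff g^(78/q) ≢ 1 (mod 79) for each prime q ∈ {2, 3, 13}.
g = 2: 2^39 ≡ 1 — hits 1, so not a primitive root.
g = 3: 3^39 ≡ 78; 3^26 ≡ 23; 3^6 ≡ 18 — none is 1, so 3 is a primitive root.
Hence the least primitive root of 79 is 3.

3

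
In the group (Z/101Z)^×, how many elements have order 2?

1

φ(101) = 101 − 1 = 100 = 2^2 · 5^2.
In a cyclic group of order 100, there are φ(d) elements of order d for each divisor d of 100, and zero for non-divisors.
2 | 100, and φ(2) = 2 − 1 = 1.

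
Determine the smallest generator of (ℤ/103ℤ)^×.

φ(103) = 103 − 1 = 102 = 2 · 3 · 17.
g is a primitive root iff g^(102/q) ≢ 1 (mod 103) for each prime q ∈ {2, 3, 17}.
g = 2: 2^51 ≡ 1 — hits 1, so not a primitive root.
g = 3: 3^51 ≡ 102; 3^34 ≡ 1 — hits 1, so not a primitive root.
g = 4: 4^51 ≡ 1 — hits 1, so not a primitive root.
g = 5: 5^51 ≡ 102; 5^34 ≡ 56; 5^6 ≡ 72 — none is 1, so 5 is a primitive root.
The smallest primitive root modulo 103 is 5.

5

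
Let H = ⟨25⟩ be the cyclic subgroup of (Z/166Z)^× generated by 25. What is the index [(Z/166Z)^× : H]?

2

By Lagrange's theorem, ord_166(25) divides φ(166) = φ(2)·φ(83) = 1·82 = 82 = 2 · 41.
Divisors of 82: 1, 2, 41, 82.
Check 25^d mod 166 for each divisor in increasing order:
25^1 ≡ 25 (mod 166)
25^2 ≡ 127 (mod 166)
25^41 ≡ 1 (mod 166) ✓
So ord_166(25) = 41, hence |⟨25⟩| = 41.
The index is φ(166) / ord(25) = 82 / 41 = 2.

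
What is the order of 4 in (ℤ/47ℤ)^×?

23

ord(4) | φ(47) = 47 − 1 = 46 = 2 · 23.
Divisors of 46: 1, 2, 23, 46.
Check 4^d mod 47 for each divisor in increasing order:
4^1 ≡ 4 (mod 47)
4^2 ≡ 16 (mod 47)
4^23 ≡ 1 (mod 47) ✓
So ord_47(4) = 23.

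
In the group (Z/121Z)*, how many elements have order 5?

4

φ(121) = φ(11^2) = 11·(11−1) = 110 = 2 · 5 · 11.
In a cyclic group of order 110, there are φ(d) elements of order d for each divisor d of 110, and zero for non-divisors.
5 | 110, and φ(5) = 5 − 1 = 4.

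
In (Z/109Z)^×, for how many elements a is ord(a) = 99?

φ(109) = 109 − 1 = 108 = 2^2 · 3^3.
Since (Z/109Z)^× is cyclic of order 108, the number of elements of order d is φ(d) when d | 108 and 0 otherwise.
Since 99 ∤ 108, the count is 0.

0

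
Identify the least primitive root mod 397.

5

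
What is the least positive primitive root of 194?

5

φ(194) = φ(2)·φ(97) = 1·96 = 96 = 2^5 · 3.
g is a primitive root iff g^(96/q) ≢ 1 (mod 194) for each prime q ∈ {2, 3}.
g = 2: gcd(2, 194) = 2 > 1, not a unit — skip.
g = 3: 3^48 ≡ 1 — hits 1, so not a primitive root.
g = 4: gcd(4, 194) = 2 > 1, not a unit — skip.
g = 5: 5^48 ≡ 193; 5^32 ≡ 35 — none is 1, so 5 is a primitive root.
Hence the least primitive root of 194 is 5.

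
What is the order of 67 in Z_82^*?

40

ord(67) | φ(82) = φ(2)·φ(41) = 1·40 = 40 = 2^3 · 5.
Divisors of 40: 1, 2, 4, 5, 8, 10, 20, 40.
Evaluate successive powers at the divisors of 40:
67^1 ≡ 67 (mod 82)
67^2 ≡ 61 (mod 82)
67^4 ≡ 31 (mod 82)
67^5 ≡ 27 (mod 82)
67^8 ≡ 59 (mod 82)
67^10 ≡ 73 (mod 82)
67^20 ≡ 81 (mod 82)
67^40 ≡ 1 (mod 82) ✓
So ord_82(67) = 40.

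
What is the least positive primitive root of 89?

3

φ(89) = 89 − 1 = 88 = 2^3 · 11.
g is a primitive root iff g^(88/q) ≢ 1 (mod 89) for each prime q ∈ {2, 11}.
g = 2: 2^44 ≡ 1 — hits 1, so not a primitive root.
g = 3: 3^44 ≡ 88; 3^8 ≡ 64 — none is 1, so 3 is a primitive root.
So 3 is the smallest generator of (Z/89Z)^×.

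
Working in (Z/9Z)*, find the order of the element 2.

6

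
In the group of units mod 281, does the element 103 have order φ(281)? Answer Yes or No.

Yes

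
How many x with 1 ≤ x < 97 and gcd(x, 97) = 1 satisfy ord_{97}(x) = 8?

4

φ(97) = 97 − 1 = 96 = 2^5 · 3.
In a cyclic group of order 96, there are φ(d) elements of order d for each divisor d of 96, and zero for non-divisors.
8 = 2^3 divides 96, and φ(8) = 4.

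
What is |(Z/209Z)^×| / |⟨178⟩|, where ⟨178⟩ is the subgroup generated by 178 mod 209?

ord(178) | φ(209) = φ(11·19) = (11−1)·(19−1) = 10·18 = 180 = 2^2 · 3^2 · 5.
Divisors of 180: 1, 2, 3, 4, 5, 6, 9, 10, 12, 15, 18, 20, 30, 36, 45, 60, 90, 180.
Evaluate successive powers at the divisors of 180:
178^1 ≡ 178
178^2 ≡ 125
178^3 ≡ 96
178^4 ≡ 159
178^5 ≡ 87
178^6 ≡ 20
178^9 ≡ 39
178^10 ≡ 45
178^12 ≡ 191
178^15 ≡ 153
178^18 ≡ 58
178^20 ≡ 144
178^30 ≡ 1
The order of 178 is 30, so the subgroup it generates has 30 elements.
The index is φ(209) / ord(178) = 180 / 30 = 6.

6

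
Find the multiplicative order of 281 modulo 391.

88

The order of 281 must divide φ(391) = φ(17·23) = (17−1)·(23−1) = 16·22 = 352 = 2^5 · 11.
Divisors of 352: 1, 2, 4, 8, 11, 16, 22, 32, 44, 88, 176, 352.
Test each divisor d:
281^1 ≡ 281
281^2 ≡ 370
281^4 ≡ 50
281^8 ≡ 154
281^11 ≡ 321
281^16 ≡ 256
281^22 ≡ 208
281^32 ≡ 239
281^44 ≡ 254
281^88 ≡ 1
So ord_391(281) = 88.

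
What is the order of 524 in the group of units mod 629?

The order of 524 must divide φ(629) = φ(17·37) = (17−1)·(37−1) = 16·36 = 576 = 2^6 · 3^2.
Divisors of 576: 1, 2, 3, 4, 6, 8, 9, 12, 16, 18, 24, 32, 36, 48, 64, 72, 96, 144, 192, 288, 576.
Evaluate successive powers at the divisors of 576:
524^1 ≡ 524 (mod 629)
524^2 ≡ 332 (mod 629)
524^3 ≡ 364 (mod 629)
524^4 ≡ 149 (mod 629)
524^6 ≡ 406 (mod 629)
524^8 ≡ 186 (mod 629)
524^9 ≡ 598 (mod 629)
524^12 ≡ 38 (mod 629)
524^16 ≡ 1 (mod 629) ✓
The smallest such exponent is 16, so the order of 524 is 16.

16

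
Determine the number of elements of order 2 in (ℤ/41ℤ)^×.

1

φ(41) = 41 − 1 = 40 = 2^3 · 5.
(Z/41Z)^× is cyclic (|G| = 40); a cyclic group of order m has exactly φ(d) elements of each order d | m, and none otherwise.
2 | 40, and φ(2) = 2 − 1 = 1.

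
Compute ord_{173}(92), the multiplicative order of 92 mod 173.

Since 92 ∈ (Z/173Z)^×, its order divides φ(173) = 173 − 1 = 172 = 2^2 · 43.
Divisors of 172: 1, 2, 4, 43, 86, 172.
Compute 92^d (mod 173) for the divisors d until we hit 1:
92^1 ≡ 92 (mod 173)
92^2 ≡ 160 (mod 173)
92^4 ≡ 169 (mod 173)
92^43 ≡ 172 (mod 173)
92^86 ≡ 1 (mod 173) ✓
Hence ord(92) = 86.

86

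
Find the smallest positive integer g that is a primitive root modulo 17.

φ(17) = 17 − 1 = 16 = 2^4.
Test candidates g = 2, 3, … against the prime factors q ∈ {2} of φ(17): g is a generator iff g^(16/q) ≢ 1 for every such q.
g = 2: 2^8 ≡ 1 — hits 1, so not a primitive root.
g = 3: 3^8 ≡ 16 — none is 1, so 3 is a primitive root.
Hence the least primitive root of 17 is 3.

3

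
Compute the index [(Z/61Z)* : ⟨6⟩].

The order of 6 must divide φ(61) = 61 − 1 = 60 = 2^2 · 3 · 5.
Divisors of 60: 1, 2, 3, 4, 5, 6, 10, 12, 15, 20, 30, 60.
Test each divisor d:
6^1 ≡ 6 (mod 61)
6^2 ≡ 36 (mod 61)
6^3 ≡ 33 (mod 61)
6^4 ≡ 15 (mod 61)
6^5 ≡ 29 (mod 61)
6^6 ≡ 52 (mod 61)
6^10 ≡ 48 (mod 61)
6^12 ≡ 20 (mod 61)
6^15 ≡ 50 (mod 61)
6^20 ≡ 47 (mod 61)
6^30 ≡ 60 (mod 61)
6^60 ≡ 1 (mod 61) ✓
So ord_61(6) = 60, hence |⟨6⟩| = 60.
Index = |(Z/61Z)^×| / |⟨6⟩| = 60 / 60 = 1.

1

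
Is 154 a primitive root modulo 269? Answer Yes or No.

φ(269) = 269 − 1 = 268 = 2^2 · 67.
Test 154^(268/q) mod 269 for each prime factor q of 268:
154^134 ≡ 1 (mod 269)  [q = 2: ≡ 1 ✗]
154^4 ≡ 53 (mod 269)  [q = 67: ≢ 1 ✓]
Since 154^134 ≡ 1, the order of 154 divides 134 < 268, so 154 is not a primitive root.

No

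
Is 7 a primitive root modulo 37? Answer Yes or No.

No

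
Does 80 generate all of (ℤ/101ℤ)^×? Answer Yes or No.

No

φ(101) = 101 − 1 = 100 = 2^2 · 5^2.
Test 80^(100/q) mod 101 for each prime factor q of 100:
80^50 ≡ 1 (mod 101)  [q = 2: ≡ 1 ✗]
80^20 ≡ 87 (mod 101)  [q = 5: ≢ 1 ✓]
The check at q = 2 fails, so 80 generates a proper subgroup.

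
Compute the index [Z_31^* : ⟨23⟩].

3

The order of 23 must divide φ(31) = 31 − 1 = 30 = 2 · 3 · 5.
Divisors of 30: 1, 2, 3, 5, 6, 10, 15, 30.
Compute 23^d (mod 31) for the divisors d until we hit 1:
23^1 ≡ 23 (mod 31)
23^2 ≡ 2 (mod 31)
23^3 ≡ 15 (mod 31)
23^5 ≡ 30 (mod 31)
23^6 ≡ 8 (mod 31)
23^10 ≡ 1 (mod 31) ✓
The order of 23 is 10, so the subgroup it generates has 10 elements.
Index = |(Z/31Z)^×| / |⟨23⟩| = 30 / 10 = 3.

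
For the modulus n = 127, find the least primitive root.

3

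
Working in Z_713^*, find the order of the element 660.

165

By Lagrange's theorem, ord_713(660) divides φ(713) = φ(23·31) = (23−1)·(31−1) = 22·30 = 660 = 2^2 · 3 · 5 · 11.
Divisors of 660: 1, 2, 3, 4, 5, 6, 10, 11, 12, 15, 20, 22, 30, 33, 44, 55, 60, 66, 110, 132, 165, 220, 330, 660.
Compute 660^d (mod 713) for the divisors d until we hit 1:
660^1 ≡ 660 (mod 713)
660^2 ≡ 670 (mod 713)
660^3 ≡ 140 (mod 713)
660^4 ≡ 423 (mod 713)
660^5 ≡ 397 (mod 713)
660^6 ≡ 349 (mod 713)
660^10 ≡ 36 (mod 713)
660^11 ≡ 231 (mod 713)
660^12 ≡ 591 (mod 713)
660^15 ≡ 32 (mod 713)
660^20 ≡ 583 (mod 713)
660^22 ≡ 599 (mod 713)
660^30 ≡ 311 (mod 713)
660^33 ≡ 47 (mod 713)
660^44 ≡ 162 (mod 713)
660^55 ≡ 346 (mod 713)
660^60 ≡ 466 (mod 713)
660^66 ≡ 70 (mod 713)
660^110 ≡ 645 (mod 713)
660^132 ≡ 622 (mod 713)
660^165 ≡ 1 (mod 713) ✓
Therefore the multiplicative order of 660 modulo 713 is 165.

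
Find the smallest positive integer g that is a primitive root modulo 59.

2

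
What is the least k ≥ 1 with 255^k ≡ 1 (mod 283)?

282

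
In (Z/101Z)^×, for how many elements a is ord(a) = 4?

2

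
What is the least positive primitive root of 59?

2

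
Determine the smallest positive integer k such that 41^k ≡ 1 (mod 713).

The order of 41 must divide φ(713) = φ(23·31) = (23−1)·(31−1) = 22·30 = 660 = 2^2 · 3 · 5 · 11.
Divisors of 660: 1, 2, 3, 4, 5, 6, 10, 11, 12, 15, 20, 22, 30, 33, 44, 55, 60, 66, 110, 132, 165, 220, 330, 660.
Evaluate successive powers at the divisors of 660:
41^1 ≡ 41 (mod 713)
41^2 ≡ 255 (mod 713)
41^3 ≡ 473 (mod 713)
41^4 ≡ 142 (mod 713)
41^5 ≡ 118 (mod 713)
41^6 ≡ 560 (mod 713)
41^10 ≡ 377 (mod 713)
41^11 ≡ 484 (mod 713)
41^12 ≡ 593 (mod 713)
41^15 ≡ 280 (mod 713)
41^20 ≡ 242 (mod 713)
41^22 ≡ 392 (mod 713)
41^30 ≡ 683 (mod 713)
41^33 ≡ 70 (mod 713)
41^44 ≡ 369 (mod 713)
41^55 ≡ 346 (mod 713)
41^60 ≡ 187 (mod 713)
41^66 ≡ 622 (mod 713)
41^110 ≡ 645 (mod 713)
41^132 ≡ 438 (mod 713)
41^165 ≡ 1 (mod 713) ✓
So ord_713(41) = 165.

165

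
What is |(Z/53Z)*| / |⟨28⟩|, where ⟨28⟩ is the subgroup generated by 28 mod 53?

By Lagrange's theorem, ord_53(28) divides φ(53) = 53 − 1 = 52 = 2^2 · 13.
Divisors of 52: 1, 2, 4, 13, 26, 52.
Check 28^d mod 53 for each divisor in increasing order:
28^1 ≡ 28 (mod 53)
28^2 ≡ 42 (mod 53)
28^4 ≡ 15 (mod 53)
28^13 ≡ 1 (mod 53) ✓
So ord_53(28) = 13, hence |⟨28⟩| = 13.
[(Z/53Z)^× : ⟨28⟩] = 52/13 = 4.

4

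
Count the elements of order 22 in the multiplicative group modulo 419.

φ(419) = 419 − 1 = 418 = 2 · 11 · 19.
(Z/419Z)^× is cyclic (|G| = 418); a cyclic group of order m has exactly φ(d) elements of each order d | m, and none otherwise.
22 = 2 · 11 divides 418, and φ(22) = 10.

10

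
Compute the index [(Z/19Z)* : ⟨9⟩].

2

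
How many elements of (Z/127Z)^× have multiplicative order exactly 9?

φ(127) = 127 − 1 = 126 = 2 · 3^2 · 7.
(Z/127Z)^× is cyclic (|G| = 126); a cyclic group of order m has exactly φ(d) elements of each order d | m, and none otherwise.
9 = 3^2 divides 126, and φ(9) = 6.

6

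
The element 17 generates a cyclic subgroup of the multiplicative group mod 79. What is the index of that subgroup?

3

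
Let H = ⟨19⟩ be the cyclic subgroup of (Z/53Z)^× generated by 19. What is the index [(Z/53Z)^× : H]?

1

Since 19 ∈ (Z/53Z)^×, its order divides φ(53) = 53 − 1 = 52 = 2^2 · 13.
Divisors of 52: 1, 2, 4, 13, 26, 52.
Compute 19^d (mod 53) for the divisors d until we hit 1:
19^1 ≡ 19
19^2 ≡ 43
19^4 ≡ 47
19^13 ≡ 30
19^26 ≡ 52
19^52 ≡ 1
So ord_53(19) = 52, hence |⟨19⟩| = 52.
[(Z/53Z)^× : ⟨19⟩] = 52/52 = 1.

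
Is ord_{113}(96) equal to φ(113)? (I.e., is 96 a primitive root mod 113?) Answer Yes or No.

φ(113) = 113 − 1 = 112 = 2^4 · 7.
96 is a primitive root mod 113 iff 96^(φ(113)/q) ≢ 1 for every prime q | φ(113), i.e. q ∈ {2, 7}.
96^56 ≡ 112 (mod 113)  [q = 2: ≢ 1 ✓]
96^16 ≡ 109 (mod 113)  [q = 7: ≢ 1 ✓]
None equal 1, so ord_113(96) = 112: 96 is a primitive root.

Yes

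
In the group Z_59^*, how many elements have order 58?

φ(59) = 59 − 1 = 58 = 2 · 29.
Since (Z/59Z)^× is cyclic of order 58, the number of elements of order d is φ(d) when d | 58 and 0 otherwise.
58 = 2 · 29 divides 58, and φ(58) = 28.

28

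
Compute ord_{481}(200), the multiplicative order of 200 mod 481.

36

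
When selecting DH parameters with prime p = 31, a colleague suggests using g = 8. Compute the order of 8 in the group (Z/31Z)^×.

The order of 8 must divide φ(31) = 31 − 1 = 30 = 2 · 3 · 5.
Divisors of 30: 1, 2, 3, 5, 6, 10, 15, 30.
Test each divisor d:
8^1 ≡ 8 (mod 31)
8^2 ≡ 2 (mod 31)
8^3 ≡ 16 (mod 31)
8^5 ≡ 1 (mod 31) ✓
Therefore the multiplicative order of 8 modulo 31 is 5.

5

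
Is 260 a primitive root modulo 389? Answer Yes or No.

φ(389) = 389 − 1 = 388 = 2^2 · 97.
An element g generates (Z/389Z)^× iff g^(388/q) ≢ 1 (mod 389) for each prime q ∈ {2, 97}.
260^194 ≡ 1 (mod 389)  [q = 2: ≡ 1 ✗]
260^4 ≡ 5 (mod 389)  [q = 97: ≢ 1 ✓]
260^194 ≡ 1 shows ord(260) | 194, strictly less than φ(389); not a primitive root.

No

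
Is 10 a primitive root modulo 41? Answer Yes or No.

No

φ(41) = 41 − 1 = 40 = 2^3 · 5.
An element g generates (Z/41Z)^× iff g^(40/q) ≢ 1 (mod 41) for each prime q ∈ {2, 5}.
10^20 ≡ 1 (mod 41)  [q = 2: ≡ 1 ✗]
10^8 ≡ 16 (mod 41)  [q = 5: ≢ 1 ✓]
10^20 ≡ 1 shows ord(10) | 20, strictly less than φ(41); not a primitive root.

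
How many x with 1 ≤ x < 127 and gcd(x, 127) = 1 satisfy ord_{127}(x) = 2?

1

φ(127) = 127 − 1 = 126 = 2 · 3^2 · 7.
Since (Z/127Z)^× is cyclic of order 126, the number of elements of order d is φ(d) when d | 126 and 0 otherwise.
2 | 126, and φ(2) = 2 − 1 = 1.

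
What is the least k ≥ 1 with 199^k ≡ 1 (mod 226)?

The order of 199 must divide φ(226) = φ(2)·φ(113) = 1·112 = 112 = 2^4 · 7.
Divisors of 112: 1, 2, 4, 7, 8, 14, 16, 28, 56, 112.
Test each divisor d:
199^1 ≡ 199 (mod 226)
199^2 ≡ 51 (mod 226)
199^4 ≡ 115 (mod 226)
199^7 ≡ 71 (mod 226)
199^8 ≡ 117 (mod 226)
199^14 ≡ 69 (mod 226)
199^16 ≡ 129 (mod 226)
199^28 ≡ 15 (mod 226)
199^56 ≡ 225 (mod 226)
199^112 ≡ 1 (mod 226) ✓
The smallest such exponent is 112, so the order of 199 is 112.

112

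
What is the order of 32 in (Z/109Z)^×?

36

Since 32 ∈ (Z/109Z)^×, its order divides φ(109) = 109 − 1 = 108 = 2^2 · 3^3.
Divisors of 108: 1, 2, 3, 4, 6, 9, 12, 18, 27, 36, 54, 108.
Compute 32^d (mod 109) for the divisors d until we hit 1:
32^1 ≡ 32 (mod 109)
32^2 ≡ 43 (mod 109)
32^3 ≡ 68 (mod 109)
32^4 ≡ 105 (mod 109)
32^6 ≡ 46 (mod 109)
32^9 ≡ 76 (mod 109)
32^12 ≡ 45 (mod 109)
32^18 ≡ 108 (mod 109)
32^27 ≡ 33 (mod 109)
32^36 ≡ 1 (mod 109) ✓
The smallest such exponent is 36, so the order of 32 is 36.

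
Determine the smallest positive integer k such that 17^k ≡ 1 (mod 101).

10

The order of 17 must divide φ(101) = 101 − 1 = 100 = 2^2 · 5^2.
Divisors of 100: 1, 2, 4, 5, 10, 20, 25, 50, 100.
Evaluate successive powers at the divisors of 100:
17^1 ≡ 17 (mod 101)
17^2 ≡ 87 (mod 101)
17^4 ≡ 95 (mod 101)
17^5 ≡ 100 (mod 101)
17^10 ≡ 1 (mod 101) ✓
The smallest such exponent is 10, so the order of 17 is 10.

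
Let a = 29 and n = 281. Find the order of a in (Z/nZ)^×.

By Lagrange's theorem, ord_281(29) divides φ(281) = 281 − 1 = 280 = 2^3 · 5 · 7.
Divisors of 280: 1, 2, 4, 5, 7, 8, 10, 14, 20, 28, 35, 40, 56, 70, 140, 280.
Evaluate successive powers at the divisors of 280:
29^1 ≡ 29 (mod 281)
29^2 ≡ 279 (mod 281)
29^4 ≡ 4 (mod 281)
29^5 ≡ 116 (mod 281)
29^7 ≡ 49 (mod 281)
29^8 ≡ 16 (mod 281)
29^10 ≡ 249 (mod 281)
29^14 ≡ 153 (mod 281)
29^20 ≡ 181 (mod 281)
29^28 ≡ 86 (mod 281)
29^35 ≡ 280 (mod 281)
29^40 ≡ 165 (mod 281)
29^56 ≡ 90 (mod 281)
29^70 ≡ 1 (mod 281) ✓
So ord_281(29) = 70.

70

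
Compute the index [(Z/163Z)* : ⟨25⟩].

ord(25) | φ(163) = 163 − 1 = 162 = 2 · 3^4.
Divisors of 162: 1, 2, 3, 6, 9, 18, 27, 54, 81, 162.
Check 25^d mod 163 for each divisor in increasing order:
25^1 ≡ 25
25^2 ≡ 136
25^3 ≡ 140
25^6 ≡ 40
25^9 ≡ 58
25^18 ≡ 104
25^27 ≡ 1
So ord_163(25) = 27, hence |⟨25⟩| = 27.
[(Z/163Z)^× : ⟨25⟩] = 162/27 = 6.

6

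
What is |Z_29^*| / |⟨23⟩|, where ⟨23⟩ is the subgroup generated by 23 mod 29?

4

Since 23 ∈ (Z/29Z)^×, its order divides φ(29) = 29 − 1 = 28 = 2^2 · 7.
Divisors of 28: 1, 2, 4, 7, 14, 28.
Test each divisor d:
23^1 ≡ 23 (mod 29)
23^2 ≡ 7 (mod 29)
23^4 ≡ 20 (mod 29)
23^7 ≡ 1 (mod 29) ✓
So ord_29(23) = 7, hence |⟨23⟩| = 7.
Index = |(Z/29Z)^×| / |⟨23⟩| = 28 / 7 = 4.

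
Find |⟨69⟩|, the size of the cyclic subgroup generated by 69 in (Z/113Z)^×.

The order of 69 must divide φ(113) = 113 − 1 = 112 = 2^4 · 7.
Divisors of 112: 1, 2, 4, 7, 8, 14, 16, 28, 56, 112.
Compute 69^d (mod 113) for the divisors d until we hit 1:
69^1 ≡ 69
69^2 ≡ 15
69^4 ≡ 112
69^7 ≡ 95
69^8 ≡ 1
The smallest such exponent is 8, so the order of 69 is 8.

8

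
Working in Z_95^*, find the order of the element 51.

18

By Lagrange's theorem, ord_95(51) divides φ(95) = φ(5·19) = (5−1)·(19−1) = 4·18 = 72 = 2^3 · 3^2.
Divisors of 72: 1, 2, 3, 4, 6, 8, 9, 12, 18, 24, 36, 72.
Compute 51^d (mod 95) for the divisors d until we hit 1:
51^1 ≡ 51 (mod 95)
51^2 ≡ 36 (mod 95)
51^3 ≡ 31 (mod 95)
51^4 ≡ 61 (mod 95)
51^6 ≡ 11 (mod 95)
51^8 ≡ 16 (mod 95)
51^9 ≡ 56 (mod 95)
51^12 ≡ 26 (mod 95)
51^18 ≡ 1 (mod 95) ✓
Hence ord(51) = 18.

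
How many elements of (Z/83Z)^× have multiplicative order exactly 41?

40

φ(83) = 83 − 1 = 82 = 2 · 41.
(Z/83Z)^× is cyclic (|G| = 82); a cyclic group of order m has exactly φ(d) elements of each order d | m, and none otherwise.
41 | 82, and φ(41) = 41 − 1 = 40.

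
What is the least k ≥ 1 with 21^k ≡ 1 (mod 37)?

ord(21) | φ(37) = 37 − 1 = 36 = 2^2 · 3^2.
Divisors of 36: 1, 2, 3, 4, 6, 9, 12, 18, 36.
Compute 21^d (mod 37) for the divisors d until we hit 1:
21^1 ≡ 21 (mod 37)
21^2 ≡ 34 (mod 37)
21^3 ≡ 11 (mod 37)
21^4 ≡ 9 (mod 37)
21^6 ≡ 10 (mod 37)
21^9 ≡ 36 (mod 37)
21^12 ≡ 26 (mod 37)
21^18 ≡ 1 (mod 37) ✓
Therefore the multiplicative order of 21 modulo 37 is 18.

18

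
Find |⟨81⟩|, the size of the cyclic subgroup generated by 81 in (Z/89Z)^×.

22

By Lagrange's theorem, ord_89(81) divides φ(89) = 89 − 1 = 88 = 2^3 · 11.
Divisors of 88: 1, 2, 4, 8, 11, 22, 44, 88.
Check 81^d mod 89 for each divisor in increasing order:
81^1 ≡ 81
81^2 ≡ 64
81^4 ≡ 2
81^8 ≡ 4
81^11 ≡ 88
81^22 ≡ 1
So ord_89(81) = 22.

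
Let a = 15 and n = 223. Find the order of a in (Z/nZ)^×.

Since 15 ∈ (Z/223Z)^×, its order divides φ(223) = 223 − 1 = 222 = 2 · 3 · 37.
Divisors of 222: 1, 2, 3, 6, 37, 74, 111, 222.
Check 15^d mod 223 for each divisor in increasing order:
15^1 ≡ 15
15^2 ≡ 2
15^3 ≡ 30
15^6 ≡ 8
15^37 ≡ 1
Therefore the multiplicative order of 15 modulo 223 is 37.

37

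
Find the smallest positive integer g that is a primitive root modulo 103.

φ(103) = 103 − 1 = 102 = 2 · 3 · 17.
g is a primitive root iff g^(102/q) ≢ 1 (mod 103) for each prime q ∈ {2, 3, 17}.
g = 2: 2^51 ≡ 1 — hits 1, so not a primitive root.
g = 3: 3^51 ≡ 102; 3^34 ≡ 1 — hits 1, so not a primitive root.
g = 4: 4^51 ≡ 1 — hits 1, so not a primitive root.
g = 5: 5^51 ≡ 102; 5^34 ≡ 56; 5^6 ≡ 72 — none is 1, so 5 is a primitive root.
Hence the least primitive root of 103 is 5.

5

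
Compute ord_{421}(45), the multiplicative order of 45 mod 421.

70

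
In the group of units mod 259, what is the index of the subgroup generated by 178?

The order of 178 must divide φ(259) = φ(7·37) = (7−1)·(37−1) = 6·36 = 216 = 2^3 · 3^3.
Divisors of 216: 1, 2, 3, 4, 6, 8, 9, 12, 18, 24, 27, 36, 54, 72, 108, 216.
Evaluate successive powers at the divisors of 216:
178^1 ≡ 178
178^2 ≡ 86
178^3 ≡ 27
178^4 ≡ 144
178^6 ≡ 211
178^8 ≡ 16
178^9 ≡ 258
178^12 ≡ 232
178^18 ≡ 1
So ord_259(178) = 18, hence |⟨178⟩| = 18.
The index is φ(259) / ord(178) = 216 / 18 = 12.

12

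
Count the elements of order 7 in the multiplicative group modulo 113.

φ(113) = 113 − 1 = 112 = 2^4 · 7.
In a cyclic group of order 112, there are φ(d) elements of order d for each divisor d of 112, and zero for non-divisors.
7 | 112, and φ(7) = 7 − 1 = 6.

6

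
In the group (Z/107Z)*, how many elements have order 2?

1

φ(107) = 107 − 1 = 106 = 2 · 53.
Since (Z/107Z)^× is cyclic of order 106, the number of elements of order d is φ(d) when d | 106 and 0 otherwise.
2 | 106, and φ(2) = 2 − 1 = 1.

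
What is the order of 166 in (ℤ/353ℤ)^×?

22

The order of 166 must divide φ(353) = 353 − 1 = 352 = 2^5 · 11.
Divisors of 352: 1, 2, 4, 8, 11, 16, 22, 32, 44, 88, 176, 352.
Test each divisor d:
166^1 ≡ 166
166^2 ≡ 22
166^4 ≡ 131
166^8 ≡ 217
166^11 ≡ 352
166^16 ≡ 140
166^22 ≡ 1
Therefore the multiplicative order of 166 modulo 353 is 22.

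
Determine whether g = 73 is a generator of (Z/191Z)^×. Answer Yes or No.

Yes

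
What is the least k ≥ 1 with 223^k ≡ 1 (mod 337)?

336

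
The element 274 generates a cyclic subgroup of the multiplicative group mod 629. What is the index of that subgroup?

8

The order of 274 must divide φ(629) = φ(17·37) = (17−1)·(37−1) = 16·36 = 576 = 2^6 · 3^2.
Divisors of 576: 1, 2, 3, 4, 6, 8, 9, 12, 16, 18, 24, 32, 36, 48, 64, 72, 96, 144, 192, 288, 576.
Check 274^d mod 629 for each divisor in increasing order:
274^1 ≡ 274 (mod 629)
274^2 ≡ 225 (mod 629)
274^3 ≡ 8 (mod 629)
274^4 ≡ 305 (mod 629)
274^6 ≡ 64 (mod 629)
274^8 ≡ 562 (mod 629)
274^9 ≡ 512 (mod 629)
274^12 ≡ 322 (mod 629)
274^16 ≡ 86 (mod 629)
274^18 ≡ 480 (mod 629)
274^24 ≡ 528 (mod 629)
274^32 ≡ 477 (mod 629)
274^36 ≡ 186 (mod 629)
274^48 ≡ 137 (mod 629)
274^64 ≡ 460 (mod 629)
274^72 ≡ 1 (mod 629) ✓
The order of 274 is 72, so the subgroup it generates has 72 elements.
Index = |(Z/629Z)^×| / |⟨274⟩| = 576 / 72 = 8.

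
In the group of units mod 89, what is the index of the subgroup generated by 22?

By Lagrange's theorem, ord_89(22) divides φ(89) = 89 − 1 = 88 = 2^3 · 11.
Divisors of 88: 1, 2, 4, 8, 11, 22, 44, 88.
Evaluate successive powers at the divisors of 88:
22^1 ≡ 22
22^2 ≡ 39
22^4 ≡ 8
22^8 ≡ 64
22^11 ≡ 88
22^22 ≡ 1
Thus |⟨22⟩| = ord(22) = 22.
[(Z/89Z)^× : ⟨22⟩] = 88/22 = 4.

4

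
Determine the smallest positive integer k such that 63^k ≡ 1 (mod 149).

37

By Lagrange's theorem, ord_149(63) divides φ(149) = 149 − 1 = 148 = 2^2 · 37.
Divisors of 148: 1, 2, 4, 37, 74, 148.
Test each divisor d:
63^1 ≡ 63 (mod 149)
63^2 ≡ 95 (mod 149)
63^4 ≡ 85 (mod 149)
63^37 ≡ 1 (mod 149) ✓
So ord_149(63) = 37.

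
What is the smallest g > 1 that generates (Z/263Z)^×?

5

φ(263) = 263 − 1 = 262 = 2 · 131.
Test candidates g = 2, 3, … against the prime factors q ∈ {2, 131} of φ(263): g is a generator iff g^(262/q) ≢ 1 for every such q.
g = 2: 2^131 ≡ 1 — hits 1, so not a primitive root.
g = 3: 3^131 ≡ 1 — hits 1, so not a primitive root.
g = 4: 4^131 ≡ 1 — hits 1, so not a primitive root.
g = 5: 5^131 ≡ 262; 5^2 ≡ 25 — none is 1, so 5 is a primitive root.
The smallest primitive root modulo 263 is 5.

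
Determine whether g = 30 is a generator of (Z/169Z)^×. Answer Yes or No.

No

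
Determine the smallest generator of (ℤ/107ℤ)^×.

φ(107) = 107 − 1 = 106 = 2 · 53.
Test candidates g = 2, 3, … against the prime factors q ∈ {2, 53} of φ(107): g is a generator iff g^(106/q) ≢ 1 for every such q.
g = 2: 2^53 ≡ 106; 2^2 ≡ 4 — none is 1, so 2 is a primitive root.
So 2 is the smallest generator of (Z/107Z)^×.

2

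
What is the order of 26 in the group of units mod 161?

66

The order of 26 must divide φ(161) = φ(7·23) = (7−1)·(23−1) = 6·22 = 132 = 2^2 · 3 · 11.
Divisors of 132: 1, 2, 3, 4, 6, 11, 12, 22, 33, 44, 66, 132.
Evaluate successive powers at the divisors of 132:
26^1 ≡ 26
26^2 ≡ 32
26^3 ≡ 27
26^4 ≡ 58
26^6 ≡ 85
26^11 ≡ 24
26^12 ≡ 141
26^22 ≡ 93
26^33 ≡ 139
26^44 ≡ 116
26^66 ≡ 1
So ord_161(26) = 66.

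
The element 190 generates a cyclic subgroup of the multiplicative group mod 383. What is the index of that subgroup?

1

Since 190 ∈ (Z/383Z)^×, its order divides φ(383) = 383 − 1 = 382 = 2 · 191.
Divisors of 382: 1, 2, 191, 382.
Check 190^d mod 383 for each divisor in increasing order:
190^1 ≡ 190
190^2 ≡ 98
190^191 ≡ 382
190^382 ≡ 1
So ord_383(190) = 382, hence |⟨190⟩| = 382.
The index is φ(383) / ord(190) = 382 / 382 = 1.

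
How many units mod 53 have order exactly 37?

0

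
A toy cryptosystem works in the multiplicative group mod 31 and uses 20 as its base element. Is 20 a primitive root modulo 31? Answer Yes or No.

No

φ(31) = 31 − 1 = 30 = 2 · 3 · 5.
An element g generates (Z/31Z)^× iff g^(30/q) ≢ 1 (mod 31) for each prime q ∈ {2, 3, 5}.
20^15 ≡ 1 (mod 31)  [q = 2: ≡ 1 ✗]
20^10 ≡ 5 (mod 31)  [q = 3: ≢ 1 ✓]
20^6 ≡ 4 (mod 31)  [q = 5: ≢ 1 ✓]
20^15 ≡ 1 shows ord(20) | 15, strictly less than φ(31); not a primitive root.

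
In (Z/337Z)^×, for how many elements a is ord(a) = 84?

φ(337) = 337 − 1 = 336 = 2^4 · 3 · 7.
In a cyclic group of order 336, there are φ(d) elements of order d for each divisor d of 336, and zero for non-divisors.
84 = 2^2 · 3 · 7 divides 336, and φ(84) = 24.

24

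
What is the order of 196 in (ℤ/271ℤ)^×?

135

ord(196) | φ(271) = 271 − 1 = 270 = 2 · 3^3 · 5.
Divisors of 270: 1, 2, 3, 5, 6, 9, 10, 15, 18, 27, 30, 45, 54, 90, 135, 270.
Evaluate successive powers at the divisors of 270:
196^1 ≡ 196 (mod 271)
196^2 ≡ 205 (mod 271)
196^3 ≡ 72 (mod 271)
196^5 ≡ 126 (mod 271)
196^6 ≡ 35 (mod 271)
196^9 ≡ 81 (mod 271)
196^10 ≡ 158 (mod 271)
196^15 ≡ 125 (mod 271)
196^18 ≡ 57 (mod 271)
196^27 ≡ 10 (mod 271)
196^30 ≡ 178 (mod 271)
196^45 ≡ 28 (mod 271)
196^54 ≡ 100 (mod 271)
196^90 ≡ 242 (mod 271)
196^135 ≡ 1 (mod 271) ✓
The smallest such exponent is 135, so the order of 196 is 135.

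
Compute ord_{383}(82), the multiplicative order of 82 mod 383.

Since 82 ∈ (Z/383Z)^×, its order divides φ(383) = 383 − 1 = 382 = 2 · 191.
Divisors of 382: 1, 2, 191, 382.
Compute 82^d (mod 383) for the divisors d until we hit 1:
82^1 ≡ 82 (mod 383)
82^2 ≡ 213 (mod 383)
82^191 ≡ 382 (mod 383)
82^382 ≡ 1 (mod 383) ✓
So ord_383(82) = 382.

382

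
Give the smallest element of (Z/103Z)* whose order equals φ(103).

φ(103) = 103 − 1 = 102 = 2 · 3 · 17.
Test candidates g = 2, 3, … against the prime factors q ∈ {2, 3, 17} of φ(103): g is a generator iff g^(102/q) ≢ 1 for every such q.
g = 2: 2^51 ≡ 1 — hits 1, so not a primitive root.
g = 3: 3^51 ≡ 102; 3^34 ≡ 1 — hits 1, so not a primitive root.
g = 4: 4^51 ≡ 1 — hits 1, so not a primitive root.
g = 5: 5^51 ≡ 102; 5^34 ≡ 56; 5^6 ≡ 72 — none is 1, so 5 is a primitive root.
The smallest primitive root modulo 103 is 5.

5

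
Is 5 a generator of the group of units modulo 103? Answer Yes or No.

φ(103) = 103 − 1 = 102 = 2 · 3 · 17.
Test 5^(102/q) mod 103 for each prime factor q of 102:
5^51 ≡ 102 (mod 103)  [q = 2: ≢ 1 ✓]
5^34 ≡ 56 (mod 103)  [q = 3: ≢ 1 ✓]
5^6 ≡ 72 (mod 103)  [q = 17: ≢ 1 ✓]
None equal 1, so ord_103(5) = 102: 5 is a primitive root.

Yes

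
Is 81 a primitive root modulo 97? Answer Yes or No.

φ(97) = 97 − 1 = 96 = 2^5 · 3.
Test 81^(96/q) mod 97 for each prime factor q of 96:
81^48 ≡ 1 (mod 97)  [q = 2: ≡ 1 ✗]
81^32 ≡ 35 (mod 97)  [q = 3: ≢ 1 ✓]
81^48 ≡ 1 shows ord(81) | 48, strictly less than φ(97); not a primitive root.

No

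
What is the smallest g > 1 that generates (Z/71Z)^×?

φ(71) = 71 − 1 = 70 = 2 · 5 · 7.
g is a primitive root iff g^(70/q) ≢ 1 (mod 71) for each prime q ∈ {2, 5, 7}.
g = 2: 2^35 ≡ 1 — hits 1, so not a primitive root.
g = 3: 3^35 ≡ 1 — hits 1, so not a primitive root.
g = 4: 4^35 ≡ 1 — hits 1, so not a primitive root.
g = 5: 5^35 ≡ 1 — hits 1, so not a primitive root.
g = 6: 6^35 ≡ 1 — hits 1, so not a primitive root.
g = 7: 7^35 ≡ 70; 7^14 ≡ 54; 7^10 ≡ 45 — none is 1, so 7 is a primitive root.
The smallest primitive root modulo 71 is 7.

7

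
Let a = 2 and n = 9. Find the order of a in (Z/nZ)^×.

6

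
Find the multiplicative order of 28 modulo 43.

By Lagrange's theorem, ord_43(28) divides φ(43) = 43 − 1 = 42 = 2 · 3 · 7.
Divisors of 42: 1, 2, 3, 6, 7, 14, 21, 42.
Evaluate successive powers at the divisors of 42:
28^1 ≡ 28
28^2 ≡ 10
28^3 ≡ 22
28^6 ≡ 11
28^7 ≡ 7
28^14 ≡ 6
28^21 ≡ 42
28^42 ≡ 1
The smallest such exponent is 42, so the order of 28 is 42.

42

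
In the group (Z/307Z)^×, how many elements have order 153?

96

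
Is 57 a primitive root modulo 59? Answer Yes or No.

No

φ(59) = 59 − 1 = 58 = 2 · 29.
Test 57^(58/q) mod 59 for each prime factor q of 58:
57^29 ≡ 1 (mod 59)  [q = 2: ≡ 1 ✗]
57^2 ≡ 4 (mod 59)  [q = 29: ≢ 1 ✓]
Since 57^29 ≡ 1, the order of 57 divides 29 < 58, so 57 is not a primitive root.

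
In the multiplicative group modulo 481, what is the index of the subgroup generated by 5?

12

The order of 5 must divide φ(481) = φ(13·37) = (13−1)·(37−1) = 12·36 = 432 = 2^4 · 3^3.
Divisors of 432: 1, 2, 3, 4, 6, 8, 9, 12, 16, 18, 24, 27, 36, 48, 54, 72, 108, 144, 216, 432.
Compute 5^d (mod 481) for the divisors d until we hit 1:
5^1 ≡ 5 (mod 481)
5^2 ≡ 25 (mod 481)
5^3 ≡ 125 (mod 481)
5^4 ≡ 144 (mod 481)
5^6 ≡ 233 (mod 481)
5^8 ≡ 53 (mod 481)
5^9 ≡ 265 (mod 481)
5^12 ≡ 417 (mod 481)
5^16 ≡ 404 (mod 481)
5^18 ≡ 480 (mod 481)
5^24 ≡ 248 (mod 481)
5^27 ≡ 216 (mod 481)
5^36 ≡ 1 (mod 481) ✓
So ord_481(5) = 36, hence |⟨5⟩| = 36.
The index is φ(481) / ord(5) = 432 / 36 = 12.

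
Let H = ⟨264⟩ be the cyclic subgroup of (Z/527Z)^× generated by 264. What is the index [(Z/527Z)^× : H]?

12

ord(264) | φ(527) = φ(17·31) = (17−1)·(31−1) = 16·30 = 480 = 2^5 · 3 · 5.
Divisors of 480: 1, 2, 3, 4, 5, 6, 8, 10, 12, 15, 16, 20, 24, 30, 32, 40, 48, 60, 80, 96, 120, 160, 240, 480.
Test each divisor d:
264^1 ≡ 264 (mod 527)
264^2 ≡ 132 (mod 527)
264^3 ≡ 66 (mod 527)
264^4 ≡ 33 (mod 527)
264^5 ≡ 280 (mod 527)
264^6 ≡ 140 (mod 527)
264^8 ≡ 35 (mod 527)
264^10 ≡ 404 (mod 527)
264^12 ≡ 101 (mod 527)
264^15 ≡ 342 (mod 527)
264^16 ≡ 171 (mod 527)
264^20 ≡ 373 (mod 527)
264^24 ≡ 188 (mod 527)
264^30 ≡ 497 (mod 527)
264^32 ≡ 256 (mod 527)
264^40 ≡ 1 (mod 527) ✓
So ord_527(264) = 40, hence |⟨264⟩| = 40.
The index is φ(527) / ord(264) = 480 / 40 = 12.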